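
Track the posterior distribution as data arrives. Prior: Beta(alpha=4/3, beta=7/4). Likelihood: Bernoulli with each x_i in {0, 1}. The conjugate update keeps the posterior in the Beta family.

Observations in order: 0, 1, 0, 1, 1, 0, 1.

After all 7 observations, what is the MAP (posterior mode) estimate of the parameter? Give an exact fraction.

52/97

obs 1: x=0 → posterior Beta(4/3, 11/4)
obs 2: x=1 → posterior Beta(7/3, 11/4)
obs 3: x=0 → posterior Beta(7/3, 15/4)
obs 4: x=1 → posterior Beta(10/3, 15/4)
obs 5: x=1 → posterior Beta(13/3, 15/4)
obs 6: x=0 → posterior Beta(13/3, 19/4)
obs 7: x=1 → posterior Beta(16/3, 19/4)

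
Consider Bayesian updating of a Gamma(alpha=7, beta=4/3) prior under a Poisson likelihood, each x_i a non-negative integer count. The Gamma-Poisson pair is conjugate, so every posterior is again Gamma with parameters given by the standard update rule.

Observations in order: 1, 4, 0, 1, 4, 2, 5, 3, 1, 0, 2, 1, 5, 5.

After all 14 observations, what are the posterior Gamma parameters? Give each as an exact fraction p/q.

obs 1: x=1 → posterior Gamma(8, 7/3)
obs 2: x=4 → posterior Gamma(12, 10/3)
obs 3: x=0 → posterior Gamma(12, 13/3)
obs 4: x=1 → posterior Gamma(13, 16/3)
obs 5: x=4 → posterior Gamma(17, 19/3)
obs 6: x=2 → posterior Gamma(19, 22/3)
obs 7: x=5 → posterior Gamma(24, 25/3)
obs 8: x=3 → posterior Gamma(27, 28/3)
obs 9: x=1 → posterior Gamma(28, 31/3)
obs 10: x=0 → posterior Gamma(28, 34/3)
obs 11: x=2 → posterior Gamma(30, 37/3)
obs 12: x=1 → posterior Gamma(31, 40/3)
obs 13: x=5 → posterior Gamma(36, 43/3)
obs 14: x=5 → posterior Gamma(41, 46/3)

alpha=41, beta=46/3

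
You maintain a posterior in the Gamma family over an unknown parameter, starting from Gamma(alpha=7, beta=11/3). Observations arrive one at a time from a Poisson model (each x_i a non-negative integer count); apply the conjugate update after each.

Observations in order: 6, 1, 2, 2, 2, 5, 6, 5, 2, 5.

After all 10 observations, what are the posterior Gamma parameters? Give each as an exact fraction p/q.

alpha=43, beta=41/3

obs 1: x=6 → posterior Gamma(13, 14/3)
obs 2: x=1 → posterior Gamma(14, 17/3)
obs 3: x=2 → posterior Gamma(16, 20/3)
obs 4: x=2 → posterior Gamma(18, 23/3)
obs 5: x=2 → posterior Gamma(20, 26/3)
obs 6: x=5 → posterior Gamma(25, 29/3)
obs 7: x=6 → posterior Gamma(31, 32/3)
obs 8: x=5 → posterior Gamma(36, 35/3)
obs 9: x=2 → posterior Gamma(38, 38/3)
obs 10: x=5 → posterior Gamma(43, 41/3)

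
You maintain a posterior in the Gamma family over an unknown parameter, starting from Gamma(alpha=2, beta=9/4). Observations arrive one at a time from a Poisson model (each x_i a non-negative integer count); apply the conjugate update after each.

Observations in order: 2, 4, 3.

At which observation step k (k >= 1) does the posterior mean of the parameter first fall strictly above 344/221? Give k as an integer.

obs 1: x=2 → posterior Gamma(4, 13/4)
obs 2: x=4 → posterior Gamma(8, 17/4)
obs 3: x=3 → posterior Gamma(11, 21/4)

k = 2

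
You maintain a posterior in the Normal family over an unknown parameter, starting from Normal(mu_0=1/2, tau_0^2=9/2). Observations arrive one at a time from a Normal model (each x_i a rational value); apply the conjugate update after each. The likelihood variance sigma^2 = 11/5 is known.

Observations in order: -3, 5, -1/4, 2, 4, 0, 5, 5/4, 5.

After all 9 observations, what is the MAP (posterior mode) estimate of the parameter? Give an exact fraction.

866/427

obs 1: x=-3 → posterior Normal(-124/67, 99/67)
obs 2: x=5 → posterior Normal(101/112, 99/112)
obs 3: x=-1/4 → posterior Normal(359/628, 99/157)
obs 4: x=2 → posterior Normal(719/808, 99/202)
obs 5: x=4 → posterior Normal(1439/988, 99/247)
obs 6: x=0 → posterior Normal(1439/1168, 99/292)
obs 7: x=5 → posterior Normal(2339/1348, 99/337)
obs 8: x=5/4 → posterior Normal(641/382, 99/382)
obs 9: x=5 → posterior Normal(866/427, 99/427)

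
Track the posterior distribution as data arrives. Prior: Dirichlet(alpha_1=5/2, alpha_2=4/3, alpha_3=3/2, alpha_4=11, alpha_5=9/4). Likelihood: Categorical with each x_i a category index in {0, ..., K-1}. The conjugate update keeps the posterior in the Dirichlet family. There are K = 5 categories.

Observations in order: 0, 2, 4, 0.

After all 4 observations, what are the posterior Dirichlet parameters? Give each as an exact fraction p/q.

obs 1: x=0 → posterior Dirichlet(7/2, 4/3, 3/2, 11, 9/4)
obs 2: x=2 → posterior Dirichlet(7/2, 4/3, 5/2, 11, 9/4)
obs 3: x=4 → posterior Dirichlet(7/2, 4/3, 5/2, 11, 13/4)
obs 4: x=0 → posterior Dirichlet(9/2, 4/3, 5/2, 11, 13/4)

alpha_1=9/2, alpha_2=4/3, alpha_3=5/2, alpha_4=11, alpha_5=13/4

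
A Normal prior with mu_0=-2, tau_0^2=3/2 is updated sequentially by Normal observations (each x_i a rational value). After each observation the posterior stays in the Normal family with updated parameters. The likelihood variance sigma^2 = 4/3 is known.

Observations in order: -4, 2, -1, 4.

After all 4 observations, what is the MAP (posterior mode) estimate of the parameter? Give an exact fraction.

-7/44

obs 1: x=-4 → posterior Normal(-52/17, 12/17)
obs 2: x=2 → posterior Normal(-17/13, 6/13)
obs 3: x=-1 → posterior Normal(-43/35, 12/35)
obs 4: x=4 → posterior Normal(-7/44, 3/11)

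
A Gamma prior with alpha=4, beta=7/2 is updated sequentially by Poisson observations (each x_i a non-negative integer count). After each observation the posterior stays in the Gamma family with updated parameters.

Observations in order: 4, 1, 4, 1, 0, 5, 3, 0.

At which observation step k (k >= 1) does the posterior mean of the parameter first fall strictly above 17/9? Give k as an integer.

obs 1: x=4 → posterior Gamma(8, 9/2)
obs 2: x=1 → posterior Gamma(9, 11/2)
obs 3: x=4 → posterior Gamma(13, 13/2)
obs 4: x=1 → posterior Gamma(14, 15/2)
obs 5: x=0 → posterior Gamma(14, 17/2)
obs 6: x=5 → posterior Gamma(19, 19/2)
obs 7: x=3 → posterior Gamma(22, 21/2)
obs 8: x=0 → posterior Gamma(22, 23/2)

k = 3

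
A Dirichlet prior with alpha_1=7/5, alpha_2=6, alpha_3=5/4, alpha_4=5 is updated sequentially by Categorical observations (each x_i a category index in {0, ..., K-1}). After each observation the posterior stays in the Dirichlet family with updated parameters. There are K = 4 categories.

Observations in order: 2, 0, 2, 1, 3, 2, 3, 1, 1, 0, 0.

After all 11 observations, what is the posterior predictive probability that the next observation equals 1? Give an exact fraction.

180/493

obs 1: x=2 → posterior Dirichlet(7/5, 6, 9/4, 5)
obs 2: x=0 → posterior Dirichlet(12/5, 6, 9/4, 5)
obs 3: x=2 → posterior Dirichlet(12/5, 6, 13/4, 5)
obs 4: x=1 → posterior Dirichlet(12/5, 7, 13/4, 5)
obs 5: x=3 → posterior Dirichlet(12/5, 7, 13/4, 6)
obs 6: x=2 → posterior Dirichlet(12/5, 7, 17/4, 6)
obs 7: x=3 → posterior Dirichlet(12/5, 7, 17/4, 7)
obs 8: x=1 → posterior Dirichlet(12/5, 8, 17/4, 7)
obs 9: x=1 → posterior Dirichlet(12/5, 9, 17/4, 7)
obs 10: x=0 → posterior Dirichlet(17/5, 9, 17/4, 7)
obs 11: x=0 → posterior Dirichlet(22/5, 9, 17/4, 7)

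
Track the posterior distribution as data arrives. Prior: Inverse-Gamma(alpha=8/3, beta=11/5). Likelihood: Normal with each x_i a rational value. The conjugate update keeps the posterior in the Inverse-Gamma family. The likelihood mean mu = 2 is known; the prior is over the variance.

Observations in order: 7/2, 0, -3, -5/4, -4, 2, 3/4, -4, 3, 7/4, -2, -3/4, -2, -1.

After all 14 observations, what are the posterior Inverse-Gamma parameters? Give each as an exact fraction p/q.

obs 1: x=7/2 → posterior Inverse-Gamma(19/6, 133/40)
obs 2: x=0 → posterior Inverse-Gamma(11/3, 213/40)
obs 3: x=-3 → posterior Inverse-Gamma(25/6, 713/40)
obs 4: x=-5/4 → posterior Inverse-Gamma(14/3, 3697/160)
obs 5: x=-4 → posterior Inverse-Gamma(31/6, 6577/160)
obs 6: x=2 → posterior Inverse-Gamma(17/3, 6577/160)
obs 7: x=3/4 → posterior Inverse-Gamma(37/6, 3351/80)
obs 8: x=-4 → posterior Inverse-Gamma(20/3, 4791/80)
obs 9: x=3 → posterior Inverse-Gamma(43/6, 4831/80)
obs 10: x=7/4 → posterior Inverse-Gamma(23/3, 9667/160)
obs 11: x=-2 → posterior Inverse-Gamma(49/6, 10947/160)
obs 12: x=-3/4 → posterior Inverse-Gamma(26/3, 361/5)
obs 13: x=-2 → posterior Inverse-Gamma(55/6, 401/5)
obs 14: x=-1 → posterior Inverse-Gamma(29/3, 847/10)

alpha=29/3, beta=847/10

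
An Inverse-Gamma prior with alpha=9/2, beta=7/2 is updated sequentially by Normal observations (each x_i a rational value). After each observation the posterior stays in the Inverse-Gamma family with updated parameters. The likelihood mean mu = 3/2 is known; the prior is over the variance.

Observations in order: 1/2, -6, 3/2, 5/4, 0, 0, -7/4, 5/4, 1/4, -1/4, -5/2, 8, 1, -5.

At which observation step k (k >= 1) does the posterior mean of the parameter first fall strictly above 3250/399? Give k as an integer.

obs 1: x=1/2 → posterior Inverse-Gamma(5, 4)
obs 2: x=-6 → posterior Inverse-Gamma(11/2, 257/8)
obs 3: x=3/2 → posterior Inverse-Gamma(6, 257/8)
obs 4: x=5/4 → posterior Inverse-Gamma(13/2, 1029/32)
obs 5: x=0 → posterior Inverse-Gamma(7, 1065/32)
obs 6: x=0 → posterior Inverse-Gamma(15/2, 1101/32)
obs 7: x=-7/4 → posterior Inverse-Gamma(8, 635/16)
obs 8: x=5/4 → posterior Inverse-Gamma(17/2, 1271/32)
obs 9: x=1/4 → posterior Inverse-Gamma(9, 81/2)
obs 10: x=-1/4 → posterior Inverse-Gamma(19/2, 1345/32)
obs 11: x=-5/2 → posterior Inverse-Gamma(10, 1601/32)
obs 12: x=8 → posterior Inverse-Gamma(21/2, 2277/32)
obs 13: x=1 → posterior Inverse-Gamma(11, 2281/32)
obs 14: x=-5 → posterior Inverse-Gamma(23/2, 2957/32)

k = 14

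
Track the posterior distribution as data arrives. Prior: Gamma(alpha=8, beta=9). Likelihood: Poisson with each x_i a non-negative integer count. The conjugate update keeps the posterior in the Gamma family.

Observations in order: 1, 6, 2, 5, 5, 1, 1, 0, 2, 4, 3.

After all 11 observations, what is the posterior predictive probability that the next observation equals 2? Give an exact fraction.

6789484301516800000000000000000000000000000000000000/25801831494642785533893811376845399339992249815784267

obs 1: x=1 → posterior Gamma(9, 10)
obs 2: x=6 → posterior Gamma(15, 11)
obs 3: x=2 → posterior Gamma(17, 12)
obs 4: x=5 → posterior Gamma(22, 13)
obs 5: x=5 → posterior Gamma(27, 14)
obs 6: x=1 → posterior Gamma(28, 15)
obs 7: x=1 → posterior Gamma(29, 16)
obs 8: x=0 → posterior Gamma(29, 17)
obs 9: x=2 → posterior Gamma(31, 18)
obs 10: x=4 → posterior Gamma(35, 19)
obs 11: x=3 → posterior Gamma(38, 20)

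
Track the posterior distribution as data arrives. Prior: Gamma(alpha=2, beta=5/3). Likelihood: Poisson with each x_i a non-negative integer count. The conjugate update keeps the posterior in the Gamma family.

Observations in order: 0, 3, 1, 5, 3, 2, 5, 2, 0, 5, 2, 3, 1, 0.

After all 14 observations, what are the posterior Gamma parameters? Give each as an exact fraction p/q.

alpha=34, beta=47/3

obs 1: x=0 → posterior Gamma(2, 8/3)
obs 2: x=3 → posterior Gamma(5, 11/3)
obs 3: x=1 → posterior Gamma(6, 14/3)
obs 4: x=5 → posterior Gamma(11, 17/3)
obs 5: x=3 → posterior Gamma(14, 20/3)
obs 6: x=2 → posterior Gamma(16, 23/3)
obs 7: x=5 → posterior Gamma(21, 26/3)
obs 8: x=2 → posterior Gamma(23, 29/3)
obs 9: x=0 → posterior Gamma(23, 32/3)
obs 10: x=5 → posterior Gamma(28, 35/3)
obs 11: x=2 → posterior Gamma(30, 38/3)
obs 12: x=3 → posterior Gamma(33, 41/3)
obs 13: x=1 → posterior Gamma(34, 44/3)
obs 14: x=0 → posterior Gamma(34, 47/3)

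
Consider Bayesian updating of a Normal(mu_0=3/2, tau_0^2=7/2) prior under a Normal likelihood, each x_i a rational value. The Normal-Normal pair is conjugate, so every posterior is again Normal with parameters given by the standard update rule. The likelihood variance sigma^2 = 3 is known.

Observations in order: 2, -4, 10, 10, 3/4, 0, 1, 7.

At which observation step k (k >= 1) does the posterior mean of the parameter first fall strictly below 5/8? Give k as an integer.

obs 1: x=2 → posterior Normal(23/13, 21/13)
obs 2: x=-4 → posterior Normal(-1/4, 21/20)
obs 3: x=10 → posterior Normal(65/27, 7/9)
obs 4: x=10 → posterior Normal(135/34, 21/34)
obs 5: x=3/4 → posterior Normal(561/164, 21/41)
obs 6: x=0 → posterior Normal(187/64, 7/16)
obs 7: x=1 → posterior Normal(589/220, 21/55)
obs 8: x=7 → posterior Normal(785/248, 21/62)

k = 2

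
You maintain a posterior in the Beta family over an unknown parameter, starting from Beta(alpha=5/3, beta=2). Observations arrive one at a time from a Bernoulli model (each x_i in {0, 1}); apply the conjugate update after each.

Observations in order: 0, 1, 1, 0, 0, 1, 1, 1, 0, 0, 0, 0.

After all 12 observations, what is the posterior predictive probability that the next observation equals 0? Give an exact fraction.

obs 1: x=0 → posterior Beta(5/3, 3)
obs 2: x=1 → posterior Beta(8/3, 3)
obs 3: x=1 → posterior Beta(11/3, 3)
obs 4: x=0 → posterior Beta(11/3, 4)
obs 5: x=0 → posterior Beta(11/3, 5)
obs 6: x=1 → posterior Beta(14/3, 5)
obs 7: x=1 → posterior Beta(17/3, 5)
obs 8: x=1 → posterior Beta(20/3, 5)
obs 9: x=0 → posterior Beta(20/3, 6)
obs 10: x=0 → posterior Beta(20/3, 7)
obs 11: x=0 → posterior Beta(20/3, 8)
obs 12: x=0 → posterior Beta(20/3, 9)

27/47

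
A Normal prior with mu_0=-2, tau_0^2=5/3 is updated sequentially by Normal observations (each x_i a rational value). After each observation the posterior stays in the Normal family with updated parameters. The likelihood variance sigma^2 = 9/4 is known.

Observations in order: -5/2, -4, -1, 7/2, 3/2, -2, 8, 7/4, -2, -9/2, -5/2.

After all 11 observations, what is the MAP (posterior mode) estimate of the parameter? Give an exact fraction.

obs 1: x=-5/2 → posterior Normal(-104/47, 45/47)
obs 2: x=-4 → posterior Normal(-184/67, 45/67)
obs 3: x=-1 → posterior Normal(-68/29, 15/29)
obs 4: x=7/2 → posterior Normal(-134/107, 45/107)
obs 5: x=3/2 → posterior Normal(-104/127, 45/127)
obs 6: x=-2 → posterior Normal(-48/49, 15/49)
obs 7: x=8 → posterior Normal(16/167, 45/167)
obs 8: x=7/4 → posterior Normal(3/11, 45/187)
obs 9: x=-2 → posterior Normal(11/207, 5/23)
obs 10: x=-9/2 → posterior Normal(-79/227, 45/227)
obs 11: x=-5/2 → posterior Normal(-129/247, 45/247)

-129/247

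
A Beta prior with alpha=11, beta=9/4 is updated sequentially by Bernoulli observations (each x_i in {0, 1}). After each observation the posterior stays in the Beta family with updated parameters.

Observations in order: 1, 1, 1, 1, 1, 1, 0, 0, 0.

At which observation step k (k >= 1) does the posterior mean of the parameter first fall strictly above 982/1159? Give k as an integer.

obs 1: x=1 → posterior Beta(12, 9/4)
obs 2: x=1 → posterior Beta(13, 9/4)
obs 3: x=1 → posterior Beta(14, 9/4)
obs 4: x=1 → posterior Beta(15, 9/4)
obs 5: x=1 → posterior Beta(16, 9/4)
obs 6: x=1 → posterior Beta(17, 9/4)
obs 7: x=0 → posterior Beta(17, 13/4)
obs 8: x=0 → posterior Beta(17, 17/4)
obs 9: x=0 → posterior Beta(17, 21/4)

k = 2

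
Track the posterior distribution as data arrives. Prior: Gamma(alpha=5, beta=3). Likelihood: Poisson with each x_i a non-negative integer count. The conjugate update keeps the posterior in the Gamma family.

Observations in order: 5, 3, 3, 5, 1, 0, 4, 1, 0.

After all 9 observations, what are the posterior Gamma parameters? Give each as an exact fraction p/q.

obs 1: x=5 → posterior Gamma(10, 4)
obs 2: x=3 → posterior Gamma(13, 5)
obs 3: x=3 → posterior Gamma(16, 6)
obs 4: x=5 → posterior Gamma(21, 7)
obs 5: x=1 → posterior Gamma(22, 8)
obs 6: x=0 → posterior Gamma(22, 9)
obs 7: x=4 → posterior Gamma(26, 10)
obs 8: x=1 → posterior Gamma(27, 11)
obs 9: x=0 → posterior Gamma(27, 12)

alpha=27, beta=12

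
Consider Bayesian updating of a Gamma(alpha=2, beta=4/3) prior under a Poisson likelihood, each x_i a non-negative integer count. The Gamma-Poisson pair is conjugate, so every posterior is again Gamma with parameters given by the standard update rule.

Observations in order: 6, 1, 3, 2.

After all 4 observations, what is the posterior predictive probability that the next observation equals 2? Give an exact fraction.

68094426365841899520/288441413567621167681

obs 1: x=6 → posterior Gamma(8, 7/3)
obs 2: x=1 → posterior Gamma(9, 10/3)
obs 3: x=3 → posterior Gamma(12, 13/3)
obs 4: x=2 → posterior Gamma(14, 16/3)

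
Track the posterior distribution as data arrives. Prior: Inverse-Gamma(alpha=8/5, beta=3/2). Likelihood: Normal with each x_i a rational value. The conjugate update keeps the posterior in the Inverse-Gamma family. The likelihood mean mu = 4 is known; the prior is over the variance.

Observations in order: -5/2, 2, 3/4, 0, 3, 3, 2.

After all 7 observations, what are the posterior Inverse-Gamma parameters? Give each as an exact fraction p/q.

obs 1: x=-5/2 → posterior Inverse-Gamma(21/10, 181/8)
obs 2: x=2 → posterior Inverse-Gamma(13/5, 197/8)
obs 3: x=3/4 → posterior Inverse-Gamma(31/10, 957/32)
obs 4: x=0 → posterior Inverse-Gamma(18/5, 1213/32)
obs 5: x=3 → posterior Inverse-Gamma(41/10, 1229/32)
obs 6: x=3 → posterior Inverse-Gamma(23/5, 1245/32)
obs 7: x=2 → posterior Inverse-Gamma(51/10, 1309/32)

alpha=51/10, beta=1309/32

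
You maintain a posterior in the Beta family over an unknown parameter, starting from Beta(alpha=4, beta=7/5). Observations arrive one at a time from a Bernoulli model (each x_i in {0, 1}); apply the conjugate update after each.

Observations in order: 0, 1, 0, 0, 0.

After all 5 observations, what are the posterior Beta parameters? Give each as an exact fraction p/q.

alpha=5, beta=27/5

obs 1: x=0 → posterior Beta(4, 12/5)
obs 2: x=1 → posterior Beta(5, 12/5)
obs 3: x=0 → posterior Beta(5, 17/5)
obs 4: x=0 → posterior Beta(5, 22/5)
obs 5: x=0 → posterior Beta(5, 27/5)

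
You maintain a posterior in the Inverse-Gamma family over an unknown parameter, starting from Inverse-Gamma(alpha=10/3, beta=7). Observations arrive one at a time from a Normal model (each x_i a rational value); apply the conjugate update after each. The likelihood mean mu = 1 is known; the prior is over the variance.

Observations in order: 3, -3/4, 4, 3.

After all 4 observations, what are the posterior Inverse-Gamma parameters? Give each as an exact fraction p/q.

alpha=16/3, beta=545/32

obs 1: x=3 → posterior Inverse-Gamma(23/6, 9)
obs 2: x=-3/4 → posterior Inverse-Gamma(13/3, 337/32)
obs 3: x=4 → posterior Inverse-Gamma(29/6, 481/32)
obs 4: x=3 → posterior Inverse-Gamma(16/3, 545/32)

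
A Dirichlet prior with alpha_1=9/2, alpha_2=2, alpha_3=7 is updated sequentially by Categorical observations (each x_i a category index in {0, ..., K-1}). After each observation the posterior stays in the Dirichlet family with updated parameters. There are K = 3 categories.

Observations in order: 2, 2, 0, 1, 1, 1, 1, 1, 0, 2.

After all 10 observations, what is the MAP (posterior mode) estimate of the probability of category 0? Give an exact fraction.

obs 1: x=2 → posterior Dirichlet(9/2, 2, 8)
obs 2: x=2 → posterior Dirichlet(9/2, 2, 9)
obs 3: x=0 → posterior Dirichlet(11/2, 2, 9)
obs 4: x=1 → posterior Dirichlet(11/2, 3, 9)
obs 5: x=1 → posterior Dirichlet(11/2, 4, 9)
obs 6: x=1 → posterior Dirichlet(11/2, 5, 9)
obs 7: x=1 → posterior Dirichlet(11/2, 6, 9)
obs 8: x=1 → posterior Dirichlet(11/2, 7, 9)
obs 9: x=0 → posterior Dirichlet(13/2, 7, 9)
obs 10: x=2 → posterior Dirichlet(13/2, 7, 10)

11/41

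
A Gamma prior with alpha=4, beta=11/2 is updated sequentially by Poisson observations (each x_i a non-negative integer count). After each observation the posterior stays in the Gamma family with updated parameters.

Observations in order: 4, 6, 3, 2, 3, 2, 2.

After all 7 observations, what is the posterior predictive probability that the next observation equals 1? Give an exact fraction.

115463194561016280204057693481445312500/443426488243037769948249630619149892803

obs 1: x=4 → posterior Gamma(8, 13/2)
obs 2: x=6 → posterior Gamma(14, 15/2)
obs 3: x=3 → posterior Gamma(17, 17/2)
obs 4: x=2 → posterior Gamma(19, 19/2)
obs 5: x=3 → posterior Gamma(22, 21/2)
obs 6: x=2 → posterior Gamma(24, 23/2)
obs 7: x=2 → posterior Gamma(26, 25/2)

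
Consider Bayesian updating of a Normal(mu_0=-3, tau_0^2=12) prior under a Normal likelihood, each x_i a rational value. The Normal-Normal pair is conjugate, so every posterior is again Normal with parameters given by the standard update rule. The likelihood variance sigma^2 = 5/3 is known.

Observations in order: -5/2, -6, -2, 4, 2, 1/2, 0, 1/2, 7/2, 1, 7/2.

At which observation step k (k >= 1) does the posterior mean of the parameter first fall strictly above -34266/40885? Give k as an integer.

obs 1: x=-5/2 → posterior Normal(-105/41, 60/41)
obs 2: x=-6 → posterior Normal(-321/77, 60/77)
obs 3: x=-2 → posterior Normal(-393/113, 60/113)
obs 4: x=4 → posterior Normal(-249/149, 60/149)
obs 5: x=2 → posterior Normal(-177/185, 12/37)
obs 6: x=1/2 → posterior Normal(-159/221, 60/221)
obs 7: x=0 → posterior Normal(-159/257, 60/257)
obs 8: x=1/2 → posterior Normal(-141/293, 60/293)
obs 9: x=7/2 → posterior Normal(-15/329, 60/329)
obs 10: x=1 → posterior Normal(21/365, 12/73)
obs 11: x=7/2 → posterior Normal(147/401, 60/401)

k = 6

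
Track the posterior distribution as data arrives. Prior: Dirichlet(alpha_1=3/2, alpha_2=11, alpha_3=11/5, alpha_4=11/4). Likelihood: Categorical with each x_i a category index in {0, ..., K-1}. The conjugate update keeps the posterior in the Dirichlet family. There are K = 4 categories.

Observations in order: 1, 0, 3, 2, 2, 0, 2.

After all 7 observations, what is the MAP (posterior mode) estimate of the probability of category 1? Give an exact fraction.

220/409

obs 1: x=1 → posterior Dirichlet(3/2, 12, 11/5, 11/4)
obs 2: x=0 → posterior Dirichlet(5/2, 12, 11/5, 11/4)
obs 3: x=3 → posterior Dirichlet(5/2, 12, 11/5, 15/4)
obs 4: x=2 → posterior Dirichlet(5/2, 12, 16/5, 15/4)
obs 5: x=2 → posterior Dirichlet(5/2, 12, 21/5, 15/4)
obs 6: x=0 → posterior Dirichlet(7/2, 12, 21/5, 15/4)
obs 7: x=2 → posterior Dirichlet(7/2, 12, 26/5, 15/4)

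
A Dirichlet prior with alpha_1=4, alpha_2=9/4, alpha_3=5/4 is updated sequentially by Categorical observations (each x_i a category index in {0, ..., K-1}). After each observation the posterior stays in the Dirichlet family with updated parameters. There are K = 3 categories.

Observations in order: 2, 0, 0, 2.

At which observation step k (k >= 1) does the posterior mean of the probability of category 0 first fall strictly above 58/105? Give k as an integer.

obs 1: x=2 → posterior Dirichlet(4, 9/4, 9/4)
obs 2: x=0 → posterior Dirichlet(5, 9/4, 9/4)
obs 3: x=0 → posterior Dirichlet(6, 9/4, 9/4)
obs 4: x=2 → posterior Dirichlet(6, 9/4, 13/4)

k = 3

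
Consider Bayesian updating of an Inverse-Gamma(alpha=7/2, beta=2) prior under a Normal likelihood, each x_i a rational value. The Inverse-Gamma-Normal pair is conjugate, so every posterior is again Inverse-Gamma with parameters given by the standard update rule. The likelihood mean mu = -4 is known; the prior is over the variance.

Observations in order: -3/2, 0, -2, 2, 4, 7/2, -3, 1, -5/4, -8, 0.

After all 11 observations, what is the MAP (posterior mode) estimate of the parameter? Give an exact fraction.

4033/320

obs 1: x=-3/2 → posterior Inverse-Gamma(4, 41/8)
obs 2: x=0 → posterior Inverse-Gamma(9/2, 105/8)
obs 3: x=-2 → posterior Inverse-Gamma(5, 121/8)
obs 4: x=2 → posterior Inverse-Gamma(11/2, 265/8)
obs 5: x=4 → posterior Inverse-Gamma(6, 521/8)
obs 6: x=7/2 → posterior Inverse-Gamma(13/2, 373/4)
obs 7: x=-3 → posterior Inverse-Gamma(7, 375/4)
obs 8: x=1 → posterior Inverse-Gamma(15/2, 425/4)
obs 9: x=-5/4 → posterior Inverse-Gamma(8, 3521/32)
obs 10: x=-8 → posterior Inverse-Gamma(17/2, 3777/32)
obs 11: x=0 → posterior Inverse-Gamma(9, 4033/32)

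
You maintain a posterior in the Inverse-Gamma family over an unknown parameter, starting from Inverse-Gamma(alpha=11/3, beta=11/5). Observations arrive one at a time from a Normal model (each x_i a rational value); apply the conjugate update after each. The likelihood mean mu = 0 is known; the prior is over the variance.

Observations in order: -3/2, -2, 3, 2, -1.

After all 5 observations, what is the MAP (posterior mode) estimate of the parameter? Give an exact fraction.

1479/860

obs 1: x=-3/2 → posterior Inverse-Gamma(25/6, 133/40)
obs 2: x=-2 → posterior Inverse-Gamma(14/3, 213/40)
obs 3: x=3 → posterior Inverse-Gamma(31/6, 393/40)
obs 4: x=2 → posterior Inverse-Gamma(17/3, 473/40)
obs 5: x=-1 → posterior Inverse-Gamma(37/6, 493/40)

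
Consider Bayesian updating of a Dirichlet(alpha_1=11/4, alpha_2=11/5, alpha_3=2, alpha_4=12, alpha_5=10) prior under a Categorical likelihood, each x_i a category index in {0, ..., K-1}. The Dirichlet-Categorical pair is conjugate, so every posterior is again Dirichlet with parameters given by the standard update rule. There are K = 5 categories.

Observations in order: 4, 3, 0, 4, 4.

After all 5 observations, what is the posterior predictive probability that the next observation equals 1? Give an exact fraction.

obs 1: x=4 → posterior Dirichlet(11/4, 11/5, 2, 12, 11)
obs 2: x=3 → posterior Dirichlet(11/4, 11/5, 2, 13, 11)
obs 3: x=0 → posterior Dirichlet(15/4, 11/5, 2, 13, 11)
obs 4: x=4 → posterior Dirichlet(15/4, 11/5, 2, 13, 12)
obs 5: x=4 → posterior Dirichlet(15/4, 11/5, 2, 13, 13)

44/679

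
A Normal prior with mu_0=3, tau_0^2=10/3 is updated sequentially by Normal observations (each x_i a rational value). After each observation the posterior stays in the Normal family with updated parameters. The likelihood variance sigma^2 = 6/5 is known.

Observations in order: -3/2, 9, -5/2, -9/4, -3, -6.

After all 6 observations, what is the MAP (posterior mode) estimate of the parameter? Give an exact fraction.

-517/636

obs 1: x=-3/2 → posterior Normal(-21/68, 15/17)
obs 2: x=9 → posterior Normal(429/118, 30/59)
obs 3: x=-5/2 → posterior Normal(38/21, 5/14)
obs 4: x=-9/4 → posterior Normal(383/436, 30/109)
obs 5: x=-3 → posterior Normal(83/536, 15/67)
obs 6: x=-6 → posterior Normal(-517/636, 10/53)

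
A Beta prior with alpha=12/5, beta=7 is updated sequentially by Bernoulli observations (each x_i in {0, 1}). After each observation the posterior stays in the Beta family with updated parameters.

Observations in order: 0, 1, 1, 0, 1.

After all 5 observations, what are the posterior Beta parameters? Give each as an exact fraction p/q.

obs 1: x=0 → posterior Beta(12/5, 8)
obs 2: x=1 → posterior Beta(17/5, 8)
obs 3: x=1 → posterior Beta(22/5, 8)
obs 4: x=0 → posterior Beta(22/5, 9)
obs 5: x=1 → posterior Beta(27/5, 9)

alpha=27/5, beta=9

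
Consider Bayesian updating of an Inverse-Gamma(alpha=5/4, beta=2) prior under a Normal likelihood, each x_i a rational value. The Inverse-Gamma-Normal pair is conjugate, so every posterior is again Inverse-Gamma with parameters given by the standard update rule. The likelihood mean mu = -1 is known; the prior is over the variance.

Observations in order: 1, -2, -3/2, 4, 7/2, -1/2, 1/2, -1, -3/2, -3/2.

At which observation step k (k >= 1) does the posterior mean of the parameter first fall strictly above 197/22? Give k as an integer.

obs 1: x=1 → posterior Inverse-Gamma(7/4, 4)
obs 2: x=-2 → posterior Inverse-Gamma(9/4, 9/2)
obs 3: x=-3/2 → posterior Inverse-Gamma(11/4, 37/8)
obs 4: x=4 → posterior Inverse-Gamma(13/4, 137/8)
obs 5: x=7/2 → posterior Inverse-Gamma(15/4, 109/4)
obs 6: x=-1/2 → posterior Inverse-Gamma(17/4, 219/8)
obs 7: x=1/2 → posterior Inverse-Gamma(19/4, 57/2)
obs 8: x=-1 → posterior Inverse-Gamma(21/4, 57/2)
obs 9: x=-3/2 → posterior Inverse-Gamma(23/4, 229/8)
obs 10: x=-3/2 → posterior Inverse-Gamma(25/4, 115/4)

k = 5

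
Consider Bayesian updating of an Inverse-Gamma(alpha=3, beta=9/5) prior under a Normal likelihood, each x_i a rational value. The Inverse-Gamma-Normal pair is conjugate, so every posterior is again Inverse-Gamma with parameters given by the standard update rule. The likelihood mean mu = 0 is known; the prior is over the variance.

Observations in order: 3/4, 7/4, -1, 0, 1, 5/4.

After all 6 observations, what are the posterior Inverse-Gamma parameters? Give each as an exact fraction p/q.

alpha=6, beta=863/160

obs 1: x=3/4 → posterior Inverse-Gamma(7/2, 333/160)
obs 2: x=7/4 → posterior Inverse-Gamma(4, 289/80)
obs 3: x=-1 → posterior Inverse-Gamma(9/2, 329/80)
obs 4: x=0 → posterior Inverse-Gamma(5, 329/80)
obs 5: x=1 → posterior Inverse-Gamma(11/2, 369/80)
obs 6: x=5/4 → posterior Inverse-Gamma(6, 863/160)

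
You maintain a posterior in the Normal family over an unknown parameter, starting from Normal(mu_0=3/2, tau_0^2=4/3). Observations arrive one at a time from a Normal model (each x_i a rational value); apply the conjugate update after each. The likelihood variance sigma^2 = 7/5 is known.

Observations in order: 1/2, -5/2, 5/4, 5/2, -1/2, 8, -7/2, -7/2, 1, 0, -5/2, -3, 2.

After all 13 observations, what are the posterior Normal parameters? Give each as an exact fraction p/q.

mu_0=53/562, tau_0^2=28/281

obs 1: x=1/2 → posterior Normal(83/82, 28/41)
obs 2: x=-5/2 → posterior Normal(-17/122, 28/61)
obs 3: x=5/4 → posterior Normal(11/54, 28/81)
obs 4: x=5/2 → posterior Normal(133/202, 28/101)
obs 5: x=-1/2 → posterior Normal(113/242, 28/121)
obs 6: x=8 → posterior Normal(433/282, 28/141)
obs 7: x=-7/2 → posterior Normal(293/322, 4/23)
obs 8: x=-7/2 → posterior Normal(153/362, 28/181)
obs 9: x=1 → posterior Normal(193/402, 28/201)
obs 10: x=0 → posterior Normal(193/442, 28/221)
obs 11: x=-5/2 → posterior Normal(93/482, 28/241)
obs 12: x=-3 → posterior Normal(-3/58, 28/261)
obs 13: x=2 → posterior Normal(53/562, 28/281)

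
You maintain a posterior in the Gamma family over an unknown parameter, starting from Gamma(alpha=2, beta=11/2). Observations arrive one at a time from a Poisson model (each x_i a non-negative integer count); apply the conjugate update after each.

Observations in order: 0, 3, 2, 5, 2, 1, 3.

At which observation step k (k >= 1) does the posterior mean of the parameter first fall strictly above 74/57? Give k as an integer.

obs 1: x=0 → posterior Gamma(2, 13/2)
obs 2: x=3 → posterior Gamma(5, 15/2)
obs 3: x=2 → posterior Gamma(7, 17/2)
obs 4: x=5 → posterior Gamma(12, 19/2)
obs 5: x=2 → posterior Gamma(14, 21/2)
obs 6: x=1 → posterior Gamma(15, 23/2)
obs 7: x=3 → posterior Gamma(18, 25/2)

k = 5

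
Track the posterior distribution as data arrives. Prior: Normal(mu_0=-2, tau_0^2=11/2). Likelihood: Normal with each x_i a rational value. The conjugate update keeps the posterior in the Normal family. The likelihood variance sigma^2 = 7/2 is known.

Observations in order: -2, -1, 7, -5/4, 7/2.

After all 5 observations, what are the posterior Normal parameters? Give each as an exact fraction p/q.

mu_0=219/248, tau_0^2=77/124

obs 1: x=-2 → posterior Normal(-2, 77/36)
obs 2: x=-1 → posterior Normal(-47/29, 77/58)
obs 3: x=7 → posterior Normal(3/4, 77/80)
obs 4: x=-5/4 → posterior Normal(65/204, 77/102)
obs 5: x=7/2 → posterior Normal(219/248, 77/124)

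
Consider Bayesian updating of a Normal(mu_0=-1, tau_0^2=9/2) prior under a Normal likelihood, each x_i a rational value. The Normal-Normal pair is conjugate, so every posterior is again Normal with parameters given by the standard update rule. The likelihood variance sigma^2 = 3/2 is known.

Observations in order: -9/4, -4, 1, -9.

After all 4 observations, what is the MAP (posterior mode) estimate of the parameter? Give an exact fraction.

obs 1: x=-9/4 → posterior Normal(-31/16, 9/8)
obs 2: x=-4 → posterior Normal(-79/28, 9/14)
obs 3: x=1 → posterior Normal(-67/40, 9/20)
obs 4: x=-9 → posterior Normal(-175/52, 9/26)

-175/52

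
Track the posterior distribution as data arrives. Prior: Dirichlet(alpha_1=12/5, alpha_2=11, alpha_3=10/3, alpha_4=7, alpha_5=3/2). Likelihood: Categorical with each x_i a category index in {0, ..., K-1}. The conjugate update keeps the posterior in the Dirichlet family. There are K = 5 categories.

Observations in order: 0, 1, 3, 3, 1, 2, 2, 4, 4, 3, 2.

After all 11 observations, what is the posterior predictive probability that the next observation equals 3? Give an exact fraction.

300/1087

obs 1: x=0 → posterior Dirichlet(17/5, 11, 10/3, 7, 3/2)
obs 2: x=1 → posterior Dirichlet(17/5, 12, 10/3, 7, 3/2)
obs 3: x=3 → posterior Dirichlet(17/5, 12, 10/3, 8, 3/2)
obs 4: x=3 → posterior Dirichlet(17/5, 12, 10/3, 9, 3/2)
obs 5: x=1 → posterior Dirichlet(17/5, 13, 10/3, 9, 3/2)
obs 6: x=2 → posterior Dirichlet(17/5, 13, 13/3, 9, 3/2)
obs 7: x=2 → posterior Dirichlet(17/5, 13, 16/3, 9, 3/2)
obs 8: x=4 → posterior Dirichlet(17/5, 13, 16/3, 9, 5/2)
obs 9: x=4 → posterior Dirichlet(17/5, 13, 16/3, 9, 7/2)
obs 10: x=3 → posterior Dirichlet(17/5, 13, 16/3, 10, 7/2)
obs 11: x=2 → posterior Dirichlet(17/5, 13, 19/3, 10, 7/2)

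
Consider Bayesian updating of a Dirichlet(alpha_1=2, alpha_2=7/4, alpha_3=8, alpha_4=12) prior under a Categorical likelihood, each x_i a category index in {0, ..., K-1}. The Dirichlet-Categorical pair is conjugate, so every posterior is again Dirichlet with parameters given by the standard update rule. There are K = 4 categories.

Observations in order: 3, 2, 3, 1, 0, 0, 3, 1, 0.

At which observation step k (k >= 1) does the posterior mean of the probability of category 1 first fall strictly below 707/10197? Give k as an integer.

obs 1: x=3 → posterior Dirichlet(2, 7/4, 8, 13)
obs 2: x=2 → posterior Dirichlet(2, 7/4, 9, 13)
obs 3: x=3 → posterior Dirichlet(2, 7/4, 9, 14)
obs 4: x=1 → posterior Dirichlet(2, 11/4, 9, 14)
obs 5: x=0 → posterior Dirichlet(3, 11/4, 9, 14)
obs 6: x=0 → posterior Dirichlet(4, 11/4, 9, 14)
obs 7: x=3 → posterior Dirichlet(4, 11/4, 9, 15)
obs 8: x=1 → posterior Dirichlet(4, 15/4, 9, 15)
obs 9: x=0 → posterior Dirichlet(5, 15/4, 9, 15)

k = 2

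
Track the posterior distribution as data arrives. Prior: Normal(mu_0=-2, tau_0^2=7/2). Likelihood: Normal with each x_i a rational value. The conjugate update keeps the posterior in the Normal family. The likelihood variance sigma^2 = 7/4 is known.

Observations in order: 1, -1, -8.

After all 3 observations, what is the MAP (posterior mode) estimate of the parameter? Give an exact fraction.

obs 1: x=1 → posterior Normal(0, 7/6)
obs 2: x=-1 → posterior Normal(-2/5, 7/10)
obs 3: x=-8 → posterior Normal(-18/7, 1/2)

-18/7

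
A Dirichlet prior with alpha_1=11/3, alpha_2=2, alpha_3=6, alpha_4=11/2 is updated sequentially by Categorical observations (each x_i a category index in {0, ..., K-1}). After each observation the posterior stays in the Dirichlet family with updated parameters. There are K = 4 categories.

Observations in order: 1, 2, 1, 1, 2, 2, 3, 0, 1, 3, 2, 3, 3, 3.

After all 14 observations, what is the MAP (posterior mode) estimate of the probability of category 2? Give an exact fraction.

54/163

obs 1: x=1 → posterior Dirichlet(11/3, 3, 6, 11/2)
obs 2: x=2 → posterior Dirichlet(11/3, 3, 7, 11/2)
obs 3: x=1 → posterior Dirichlet(11/3, 4, 7, 11/2)
obs 4: x=1 → posterior Dirichlet(11/3, 5, 7, 11/2)
obs 5: x=2 → posterior Dirichlet(11/3, 5, 8, 11/2)
obs 6: x=2 → posterior Dirichlet(11/3, 5, 9, 11/2)
obs 7: x=3 → posterior Dirichlet(11/3, 5, 9, 13/2)
obs 8: x=0 → posterior Dirichlet(14/3, 5, 9, 13/2)
obs 9: x=1 → posterior Dirichlet(14/3, 6, 9, 13/2)
obs 10: x=3 → posterior Dirichlet(14/3, 6, 9, 15/2)
obs 11: x=2 → posterior Dirichlet(14/3, 6, 10, 15/2)
obs 12: x=3 → posterior Dirichlet(14/3, 6, 10, 17/2)
obs 13: x=3 → posterior Dirichlet(14/3, 6, 10, 19/2)
obs 14: x=3 → posterior Dirichlet(14/3, 6, 10, 21/2)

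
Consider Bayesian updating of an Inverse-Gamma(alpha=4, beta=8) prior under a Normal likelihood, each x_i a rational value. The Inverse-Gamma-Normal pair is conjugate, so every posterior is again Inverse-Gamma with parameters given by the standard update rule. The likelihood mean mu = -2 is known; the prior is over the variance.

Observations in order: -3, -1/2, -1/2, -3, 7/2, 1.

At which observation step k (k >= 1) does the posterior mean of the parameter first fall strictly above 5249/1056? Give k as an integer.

obs 1: x=-3 → posterior Inverse-Gamma(9/2, 17/2)
obs 2: x=-1/2 → posterior Inverse-Gamma(5, 77/8)
obs 3: x=-1/2 → posterior Inverse-Gamma(11/2, 43/4)
obs 4: x=-3 → posterior Inverse-Gamma(6, 45/4)
obs 5: x=7/2 → posterior Inverse-Gamma(13/2, 211/8)
obs 6: x=1 → posterior Inverse-Gamma(7, 247/8)

k = 6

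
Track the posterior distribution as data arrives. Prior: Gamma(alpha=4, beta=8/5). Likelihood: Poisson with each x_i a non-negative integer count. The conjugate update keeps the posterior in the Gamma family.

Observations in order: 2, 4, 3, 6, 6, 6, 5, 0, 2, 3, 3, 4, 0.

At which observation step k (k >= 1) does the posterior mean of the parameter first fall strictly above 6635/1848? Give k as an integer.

k = 5

obs 1: x=2 → posterior Gamma(6, 13/5)
obs 2: x=4 → posterior Gamma(10, 18/5)
obs 3: x=3 → posterior Gamma(13, 23/5)
obs 4: x=6 → posterior Gamma(19, 28/5)
obs 5: x=6 → posterior Gamma(25, 33/5)
obs 6: x=6 → posterior Gamma(31, 38/5)
obs 7: x=5 → posterior Gamma(36, 43/5)
obs 8: x=0 → posterior Gamma(36, 48/5)
obs 9: x=2 → posterior Gamma(38, 53/5)
obs 10: x=3 → posterior Gamma(41, 58/5)
obs 11: x=3 → posterior Gamma(44, 63/5)
obs 12: x=4 → posterior Gamma(48, 68/5)
obs 13: x=0 → posterior Gamma(48, 73/5)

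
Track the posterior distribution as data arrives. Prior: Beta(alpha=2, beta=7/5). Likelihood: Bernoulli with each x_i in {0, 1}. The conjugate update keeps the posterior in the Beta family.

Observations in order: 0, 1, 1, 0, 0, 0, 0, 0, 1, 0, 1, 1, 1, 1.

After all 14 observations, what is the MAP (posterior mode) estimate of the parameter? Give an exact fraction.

40/77

obs 1: x=0 → posterior Beta(2, 12/5)
obs 2: x=1 → posterior Beta(3, 12/5)
obs 3: x=1 → posterior Beta(4, 12/5)
obs 4: x=0 → posterior Beta(4, 17/5)
obs 5: x=0 → posterior Beta(4, 22/5)
obs 6: x=0 → posterior Beta(4, 27/5)
obs 7: x=0 → posterior Beta(4, 32/5)
obs 8: x=0 → posterior Beta(4, 37/5)
obs 9: x=1 → posterior Beta(5, 37/5)
obs 10: x=0 → posterior Beta(5, 42/5)
obs 11: x=1 → posterior Beta(6, 42/5)
obs 12: x=1 → posterior Beta(7, 42/5)
obs 13: x=1 → posterior Beta(8, 42/5)
obs 14: x=1 → posterior Beta(9, 42/5)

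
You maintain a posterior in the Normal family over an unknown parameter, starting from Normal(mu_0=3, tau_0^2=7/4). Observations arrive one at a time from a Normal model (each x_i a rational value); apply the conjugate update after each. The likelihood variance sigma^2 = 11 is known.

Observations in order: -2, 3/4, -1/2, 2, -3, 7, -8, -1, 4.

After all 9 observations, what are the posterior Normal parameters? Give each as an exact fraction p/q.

obs 1: x=-2 → posterior Normal(118/51, 77/51)
obs 2: x=3/4 → posterior Normal(17/8, 77/58)
obs 3: x=-1/2 → posterior Normal(479/260, 77/65)
obs 4: x=2 → posterior Normal(535/288, 77/72)
obs 5: x=-3 → posterior Normal(451/316, 77/79)
obs 6: x=7 → posterior Normal(647/344, 77/86)
obs 7: x=-8 → posterior Normal(141/124, 77/93)
obs 8: x=-1 → posterior Normal(79/80, 77/100)
obs 9: x=4 → posterior Normal(507/428, 77/107)

mu_0=507/428, tau_0^2=77/107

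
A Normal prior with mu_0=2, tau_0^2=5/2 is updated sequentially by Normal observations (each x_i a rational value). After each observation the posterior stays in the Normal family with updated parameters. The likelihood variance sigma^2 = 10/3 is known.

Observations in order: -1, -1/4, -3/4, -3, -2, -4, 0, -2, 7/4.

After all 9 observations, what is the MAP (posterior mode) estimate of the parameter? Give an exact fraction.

-103/124

obs 1: x=-1 → posterior Normal(5/7, 10/7)
obs 2: x=-1/4 → posterior Normal(17/40, 1)
obs 3: x=-3/4 → posterior Normal(2/13, 10/13)
obs 4: x=-3 → posterior Normal(-7/16, 5/8)
obs 5: x=-2 → posterior Normal(-13/19, 10/19)
obs 6: x=-4 → posterior Normal(-25/22, 5/11)
obs 7: x=0 → posterior Normal(-1, 2/5)
obs 8: x=-2 → posterior Normal(-31/28, 5/14)
obs 9: x=7/4 → posterior Normal(-103/124, 10/31)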